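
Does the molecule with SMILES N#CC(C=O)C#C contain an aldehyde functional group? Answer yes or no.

N≡C–: carbon triple-bonded to nitrogen → nitrile.
pendant –CHO: carbonyl C bonded to C and H → aldehyde.
C≡C triple bond → alkyne.
The CH(CHO) segment supplies the aldehyde: pendant –CHO: carbonyl C bonded to C and H → aldehyde.

yes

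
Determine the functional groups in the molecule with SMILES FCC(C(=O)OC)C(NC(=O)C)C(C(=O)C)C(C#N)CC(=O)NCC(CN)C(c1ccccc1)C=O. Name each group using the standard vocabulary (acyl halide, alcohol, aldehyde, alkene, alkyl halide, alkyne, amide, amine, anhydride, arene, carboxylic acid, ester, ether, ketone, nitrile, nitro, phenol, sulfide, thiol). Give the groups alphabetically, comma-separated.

halogen on an sp³ carbon → alkyl halide.
pendant –COOCH3: carbonyl C bonded to C and –OCH3 → ester.
pendant –NHC(=O)CH3: N bonded to a carbonyl → amide (not amine).
pendant –COCH3: carbonyl C bonded to two carbons → ketone.
pendant –C≡N: nitrile.
–C(=O)–N– linkage → amide (the N is not an amine).
pendant –CH2NH2: N on sp³ C, no adjacent C=O → amine.
pendant –C6H5: benzene ring → arene.
terminal –CHO: carbonyl C bonded to H and C → aldehyde.

aldehyde, alkyl halide, amide, amine, arene, ester, ketone, nitrile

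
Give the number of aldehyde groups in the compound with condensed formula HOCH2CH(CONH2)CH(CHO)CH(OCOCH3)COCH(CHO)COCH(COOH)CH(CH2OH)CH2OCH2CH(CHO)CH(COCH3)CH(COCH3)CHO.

HO– on an sp³ carbon → alcohol.
pendant –CONH2: carbonyl C bonded to C and N → amide.
pendant –CHO: carbonyl C bonded to C and H → aldehyde.
pendant –OC(=O)CH3: an acyloxy group → ester.
–C(=O)– with carbon on both sides → ketone.
pendant –CHO: carbonyl C bonded to C and H → aldehyde.
–C(=O)– with carbon on both sides → ketone.
pendant –COOH: carbonyl C bonded to C and –OH → carboxylic acid.
pendant –CH2OH on an sp³ backbone C → alcohol.
C–O–C with sp³ carbons on both sides and no adjacent C=O → ether.
pendant –CHO: carbonyl C bonded to C and H → aldehyde.
pendant –COCH3: carbonyl C bonded to two carbons → ketone.
pendant –COCH3: carbonyl C bonded to two carbons → ketone.
terminal –CHO: carbonyl C bonded to H and C → aldehyde.
Aldehyde appears at: CH(CHO), CH(CHO), CH(CHO), CHO → 4.

4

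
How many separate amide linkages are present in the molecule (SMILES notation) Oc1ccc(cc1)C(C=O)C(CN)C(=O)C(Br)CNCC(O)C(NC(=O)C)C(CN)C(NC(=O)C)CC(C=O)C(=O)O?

Taking each segment in turn:
  HOC6H4: –OH attached directly to an aromatic ring → phenol (not alcohol); the ring itself is an arene.
  CH(CHO): pendant –CHO: carbonyl C bonded to C and H → aldehyde.
  CH(CH2NH2): pendant –CH2NH2: N on sp³ C, no adjacent C=O → amine.
  CO: –C(=O)– with carbon on both sides → ketone.
  CH(Br): halogen on an sp³ carbon → alkyl halide.
  CH2NHCH2: C–N–C with sp³ carbons and no adjacent C=O → amine (secondary).
  CH(OH): –OH on an sp³ carbon → alcohol (secondary).
  CH(NHCOCH3): pendant –NHC(=O)CH3: N bonded to a carbonyl → amide (not amine).
  CH(CH2NH2): pendant –CH2NH2: N on sp³ C, no adjacent C=O → amine.
  CH(NHCOCH3): pendant –NHC(=O)CH3: N bonded to a carbonyl → amide (not amine).
  CH(CHO): pendant –CHO: carbonyl C bonded to C and H → aldehyde.
  COOH: –COOH: carbonyl C bonded to –OH and C → carboxylic acid (the –OH is not a separate alcohol).
Amide appears at: CH(NHCOCH3), CH(NHCOCH3) → 2.

2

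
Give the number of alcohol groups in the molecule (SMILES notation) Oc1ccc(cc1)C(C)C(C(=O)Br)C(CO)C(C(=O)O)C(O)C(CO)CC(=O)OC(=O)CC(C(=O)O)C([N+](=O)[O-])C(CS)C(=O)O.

–OH attached directly to an aromatic ring → phenol (not alcohol); the ring itself is an arene.
pendant –C(=O)X: carbonyl C bonded to C and halogen → acyl halide.
pendant –CH2OH on an sp³ backbone C → alcohol.
pendant –COOH: carbonyl C bonded to C and –OH → carboxylic acid.
–OH on an sp³ carbon → alcohol (secondary).
pendant –CH2OH on an sp³ backbone C → alcohol.
two acyl groups sharing one oxygen, –C(=O)–O–C(=O)– → anhydride.
pendant –COOH: carbonyl C bonded to C and –OH → carboxylic acid.
–NO2 on an sp³ carbon → nitro (the N=O is not a carbonyl).
pendant –CH2SH → thiol.
–COOH: carbonyl C bonded to –OH and C → carboxylic acid (the –OH is not a separate alcohol).
Alcohol appears at: CH(CH2OH), CH(OH), CH(CH2OH) → 3.

3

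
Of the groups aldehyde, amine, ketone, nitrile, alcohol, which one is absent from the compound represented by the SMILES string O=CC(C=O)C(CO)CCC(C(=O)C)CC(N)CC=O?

amine: present (CH(NH2) — –NH2 on an sp³ carbon with no adjacent C=O → amine).
alcohol: present (CH(CH2OH) — pendant –CH2OH on an sp³ backbone C → alcohol).
ketone: present (CH(COCH3) — pendant –COCH3: carbonyl C bonded to two carbons → ketone).
aldehyde: present (OHC — terminal –CHO: carbonyl C bonded to H and C → aldehyde).
nitrile: no segment matches this pattern.

nitrile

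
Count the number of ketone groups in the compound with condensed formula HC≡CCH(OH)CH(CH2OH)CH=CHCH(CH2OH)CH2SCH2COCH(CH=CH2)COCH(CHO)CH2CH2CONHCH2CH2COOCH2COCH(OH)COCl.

3

Working along the chain:
  HC≡C: C≡C triple bond → alkyne.
  CH(OH): –OH on an sp³ carbon → alcohol (secondary).
  CH(CH2OH): pendant –CH2OH on an sp³ backbone C → alcohol.
  CH=CH: C=C double bond → alkene.
  CH(CH2OH): pendant –CH2OH on an sp³ backbone C → alcohol.
  CH2SCH2: C–S–C linkage → sulfide (thioether).
  CO: –C(=O)– with carbon on both sides → ketone.
  CH(CH=CH2): pendant –CH=CH2: C=C double bond → alkene.
  CO: –C(=O)– with carbon on both sides → ketone.
  CH(CHO): pendant –CHO: carbonyl C bonded to C and H → aldehyde.
  CH2CONHCH2: –C(=O)–N– linkage → amide (the N is not an amine).
  CH2COOCH2: –C(=O)–O–C with C on the carbonyl side → ester.
  CO: –C(=O)– with carbon on both sides → ketone.
  CH(OH): –OH on an sp³ carbon → alcohol (secondary).
  COCl: –C(=O)Cl: carbonyl C bonded to C and to a halogen → acyl halide (not alkyl halide).
Ketone appears at: CO, CO, CO → 3.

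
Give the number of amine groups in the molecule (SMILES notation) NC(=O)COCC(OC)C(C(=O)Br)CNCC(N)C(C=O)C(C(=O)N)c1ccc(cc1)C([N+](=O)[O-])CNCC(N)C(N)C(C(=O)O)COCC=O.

5

Taking each segment in turn:
  H2NCO: –C(=O)NH2: carbonyl C bonded to C and to N → amide (the N is not a separate amine).
  CH2OCH2: C–O–C with sp³ carbons on both sides and no adjacent C=O → ether.
  CH(OCH3): pendant –OCH3: C–O–C with sp³ C, no adjacent C=O → ether.
  CH(COBr): pendant –C(=O)X: carbonyl C bonded to C and halogen → acyl halide.
  CH2NHCH2: C–N–C with sp³ carbons and no adjacent C=O → amine (secondary).
  CH(NH2): –NH2 on an sp³ carbon with no adjacent C=O → amine.
  CH(CHO): pendant –CHO: carbonyl C bonded to C and H → aldehyde.
  CH(CONH2): pendant –CONH2: carbonyl C bonded to C and N → amide.
  C6H4: para-disubstituted benzene ring → arene.
  CH(NO2): –NO2 on an sp³ carbon → nitro (the N=O is not a carbonyl).
  CH2NHCH2: C–N–C with sp³ carbons and no adjacent C=O → amine (secondary).
  CH(NH2): –NH2 on an sp³ carbon with no adjacent C=O → amine.
  CH(NH2): –NH2 on an sp³ carbon with no adjacent C=O → amine.
  CH(COOH): pendant –COOH: carbonyl C bonded to C and –OH → carboxylic acid.
  CH2OCH2: C–O–C with sp³ carbons on both sides and no adjacent C=O → ether.
  CHO: terminal –CHO: carbonyl C bonded to H and C → aldehyde.
Amine appears at: CH2NHCH2, CH(NH2), CH2NHCH2, CH(NH2), CH(NH2) → 5.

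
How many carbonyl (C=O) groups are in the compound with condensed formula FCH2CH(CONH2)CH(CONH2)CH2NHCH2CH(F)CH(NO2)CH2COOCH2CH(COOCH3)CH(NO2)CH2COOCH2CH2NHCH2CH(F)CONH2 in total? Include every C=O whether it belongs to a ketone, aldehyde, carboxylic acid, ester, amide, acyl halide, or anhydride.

CH(CONH2): amide, 1 C=O (running total 1).
CH(CONH2): amide, 1 C=O (running total 2).
CH2COOCH2: ester, 1 C=O (running total 3).
CH(COOCH3): ester, 1 C=O (running total 4).
CH2COOCH2: ester, 1 C=O (running total 5).
CONH2: amide, 1 C=O (running total 6).

6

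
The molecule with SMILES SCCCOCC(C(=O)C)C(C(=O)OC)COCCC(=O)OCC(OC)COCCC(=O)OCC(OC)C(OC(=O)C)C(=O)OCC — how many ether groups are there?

Reading the structure from left to right:
  HSCH2: –SH on an sp³ carbon → thiol.
  CH2OCH2: C–O–C with sp³ carbons on both sides and no adjacent C=O → ether.
  CH(COCH3): pendant –COCH3: carbonyl C bonded to two carbons → ketone.
  CH(COOCH3): pendant –COOCH3: carbonyl C bonded to C and –OCH3 → ester.
  CH2OCH2: C–O–C with sp³ carbons on both sides and no adjacent C=O → ether.
  CH2COOCH2: –C(=O)–O–C with C on the carbonyl side → ester.
  CH(OCH3): pendant –OCH3: C–O–C with sp³ C, no adjacent C=O → ether.
  CH2OCH2: C–O–C with sp³ carbons on both sides and no adjacent C=O → ether.
  CH2COOCH2: –C(=O)–O–C with C on the carbonyl side → ester.
  CH(OCH3): pendant –OCH3: C–O–C with sp³ C, no adjacent C=O → ether.
  CH(OCOCH3): pendant –OC(=O)CH3: an acyloxy group → ester.
  COOCH2CH3: –C(=O)OCH2CH3: carbonyl C bonded to C and to –OEt → ester.
Ether appears at: CH2OCH2, CH2OCH2, CH(OCH3), CH2OCH2, CH(OCH3) → 5.

5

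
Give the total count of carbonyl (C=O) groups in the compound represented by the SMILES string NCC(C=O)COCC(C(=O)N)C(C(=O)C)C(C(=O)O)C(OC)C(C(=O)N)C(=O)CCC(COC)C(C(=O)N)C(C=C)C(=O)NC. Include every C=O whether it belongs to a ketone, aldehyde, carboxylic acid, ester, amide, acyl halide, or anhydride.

8

CH(CHO): aldehyde, 1 C=O (running total 1).
CH(CONH2): amide, 1 C=O (running total 2).
CH(COCH3): ketone, 1 C=O (running total 3).
CH(COOH): carboxylic acid, 1 C=O (running total 4).
CH(CONH2): amide, 1 C=O (running total 5).
CO: ketone, 1 C=O (running total 6).
CH(CONH2): amide, 1 C=O (running total 7).
CONHCH3: amide, 1 C=O (running total 8).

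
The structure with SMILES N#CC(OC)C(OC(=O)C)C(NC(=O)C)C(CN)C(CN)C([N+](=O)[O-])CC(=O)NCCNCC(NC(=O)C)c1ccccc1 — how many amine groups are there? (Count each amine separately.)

Working along the chain:
  N≡C: N≡C–: carbon triple-bonded to nitrogen → nitrile.
  CH(OCH3): pendant –OCH3: C–O–C with sp³ C, no adjacent C=O → ether.
  CH(OCOCH3): pendant –OC(=O)CH3: an acyloxy group → ester.
  CH(NHCOCH3): pendant –NHC(=O)CH3: N bonded to a carbonyl → amide (not amine).
  CH(CH2NH2): pendant –CH2NH2: N on sp³ C, no adjacent C=O → amine.
  CH(CH2NH2): pendant –CH2NH2: N on sp³ C, no adjacent C=O → amine.
  CH(NO2): –NO2 on an sp³ carbon → nitro (the N=O is not a carbonyl).
  CH2CONHCH2: –C(=O)–N– linkage → amide (the N is not an amine).
  CH2NHCH2: C–N–C with sp³ carbons and no adjacent C=O → amine (secondary).
  CH(NHCOCH3): pendant –NHC(=O)CH3: N bonded to a carbonyl → amide (not amine).
  C6H5: –C6H5 phenyl ring → arene.
Amine appears at: CH(CH2NH2), CH(CH2NH2), CH2NHCH2 → 3.

3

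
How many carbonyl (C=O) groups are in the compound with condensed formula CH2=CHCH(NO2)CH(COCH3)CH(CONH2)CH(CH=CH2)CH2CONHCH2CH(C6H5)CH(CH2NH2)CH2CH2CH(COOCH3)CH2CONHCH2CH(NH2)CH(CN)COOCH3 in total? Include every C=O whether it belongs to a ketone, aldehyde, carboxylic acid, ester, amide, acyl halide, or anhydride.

CH(COCH3): ketone, 1 C=O (running total 1).
CH(CONH2): amide, 1 C=O (running total 2).
CH2CONHCH2: amide, 1 C=O (running total 3).
CH(COOCH3): ester, 1 C=O (running total 4).
CH2CONHCH2: amide, 1 C=O (running total 5).
COOCH3: ester, 1 C=O (running total 6).

6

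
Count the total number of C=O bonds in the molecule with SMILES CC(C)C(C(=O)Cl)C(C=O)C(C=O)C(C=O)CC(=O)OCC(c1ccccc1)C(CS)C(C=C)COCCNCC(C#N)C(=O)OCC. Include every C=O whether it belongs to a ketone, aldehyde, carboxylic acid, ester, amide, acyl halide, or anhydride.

6

CH(COCl): acyl halide, 1 C=O (running total 1).
CH(CHO): aldehyde, 1 C=O (running total 2).
CH(CHO): aldehyde, 1 C=O (running total 3).
CH(CHO): aldehyde, 1 C=O (running total 4).
CH2COOCH2: ester, 1 C=O (running total 5).
COOCH2CH3: ester, 1 C=O (running total 6).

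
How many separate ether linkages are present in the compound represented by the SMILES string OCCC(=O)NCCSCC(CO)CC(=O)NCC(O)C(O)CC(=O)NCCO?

0

Reading the structure from left to right:
  HOCH2: HO– on an sp³ carbon → alcohol.
  CH2CONHCH2: –C(=O)–N– linkage → amide (the N is not an amine).
  CH2SCH2: C–S–C linkage → sulfide (thioether).
  CH(CH2OH): pendant –CH2OH on an sp³ backbone C → alcohol.
  CH2CONHCH2: –C(=O)–N– linkage → amide (the N is not an amine).
  CH(OH): –OH on an sp³ carbon → alcohol (secondary).
  CH(OH): –OH on an sp³ carbon → alcohol (secondary).
  CH2CONHCH2: –C(=O)–N– linkage → amide (the N is not an amine).
  CH2OH: –OH on an sp³ carbon → alcohol.
No segment is a ether: HOCH2 is alcohol, not ether; CH2SCH2 is sulfide, not ether; CH(CH2OH) is alcohol, not ether. → 0.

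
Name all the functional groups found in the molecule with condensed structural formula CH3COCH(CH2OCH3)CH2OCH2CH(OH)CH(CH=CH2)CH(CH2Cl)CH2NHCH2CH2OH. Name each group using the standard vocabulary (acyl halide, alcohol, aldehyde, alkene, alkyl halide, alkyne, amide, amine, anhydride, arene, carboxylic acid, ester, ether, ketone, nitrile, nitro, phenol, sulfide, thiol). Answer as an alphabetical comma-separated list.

alcohol, alkene, alkyl halide, amine, ether, ketone

Reading the structure from left to right:
  CO: –C(=O)– with carbon on both sides → ketone.
  CH(CH2OCH3): pendant –CH2OCH3: C–O–C linkage → ether.
  CH2OCH2: C–O–C with sp³ carbons on both sides and no adjacent C=O → ether.
  CH(OH): –OH on an sp³ carbon → alcohol (secondary).
  CH(CH=CH2): pendant –CH=CH2: C=C double bond → alkene.
  CH(CH2Cl): pendant –CH2X: halogen on sp³ carbon → alkyl halide.
  CH2NHCH2: C–N–C with sp³ carbons and no adjacent C=O → amine (secondary).
  CH2OH: –OH on an sp³ carbon → alcohol.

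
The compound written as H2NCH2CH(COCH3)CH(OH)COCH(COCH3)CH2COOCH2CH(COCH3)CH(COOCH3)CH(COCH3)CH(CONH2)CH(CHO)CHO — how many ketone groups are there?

5

Taking each segment in turn:
  H2NCH2: –NH2 on an sp³ carbon with no adjacent C=O → amine.
  CH(COCH3): pendant –COCH3: carbonyl C bonded to two carbons → ketone.
  CH(OH): –OH on an sp³ carbon → alcohol (secondary).
  CO: –C(=O)– with carbon on both sides → ketone.
  CH(COCH3): pendant –COCH3: carbonyl C bonded to two carbons → ketone.
  CH2COOCH2: –C(=O)–O–C with C on the carbonyl side → ester.
  CH(COCH3): pendant –COCH3: carbonyl C bonded to two carbons → ketone.
  CH(COOCH3): pendant –COOCH3: carbonyl C bonded to C and –OCH3 → ester.
  CH(COCH3): pendant –COCH3: carbonyl C bonded to two carbons → ketone.
  CH(CONH2): pendant –CONH2: carbonyl C bonded to C and N → amide.
  CH(CHO): pendant –CHO: carbonyl C bonded to C and H → aldehyde.
  CHO: terminal –CHO: carbonyl C bonded to H and C → aldehyde.
Ketone appears at: CH(COCH3), CO, CH(COCH3), CH(COCH3), CH(COCH3) → 5.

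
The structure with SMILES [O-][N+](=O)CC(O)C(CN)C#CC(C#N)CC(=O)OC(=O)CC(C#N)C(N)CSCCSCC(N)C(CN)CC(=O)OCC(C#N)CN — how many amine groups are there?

5

–NO2 on carbon → nitro group.
–OH on an sp³ carbon → alcohol (secondary).
pendant –CH2NH2: N on sp³ C, no adjacent C=O → amine.
C≡C triple bond → alkyne.
pendant –C≡N: nitrile.
two acyl groups sharing one oxygen, –C(=O)–O–C(=O)– → anhydride.
pendant –C≡N: nitrile.
–NH2 on an sp³ carbon with no adjacent C=O → amine.
C–S–C linkage → sulfide (thioether).
C–S–C linkage → sulfide (thioether).
–NH2 on an sp³ carbon with no adjacent C=O → amine.
pendant –CH2NH2: N on sp³ C, no adjacent C=O → amine.
–C(=O)–O–C with C on the carbonyl side → ester.
pendant –C≡N: nitrile.
–NH2 on an sp³ carbon with no adjacent C=O → amine.
Amine appears at: CH(CH2NH2), CH(NH2), CH(NH2), CH(CH2NH2), CH2NH2 → 5.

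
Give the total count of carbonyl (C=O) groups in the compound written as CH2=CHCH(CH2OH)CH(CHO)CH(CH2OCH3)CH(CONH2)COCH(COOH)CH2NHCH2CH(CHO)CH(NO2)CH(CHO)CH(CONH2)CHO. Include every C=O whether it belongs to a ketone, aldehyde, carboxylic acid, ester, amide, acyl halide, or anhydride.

8

CH(CHO): aldehyde, 1 C=O (running total 1).
CH(CONH2): amide, 1 C=O (running total 2).
CO: ketone, 1 C=O (running total 3).
CH(COOH): carboxylic acid, 1 C=O (running total 4).
CH(CHO): aldehyde, 1 C=O (running total 5).
CH(CHO): aldehyde, 1 C=O (running total 6).
CH(CONH2): amide, 1 C=O (running total 7).
CHO: aldehyde, 1 C=O (running total 8).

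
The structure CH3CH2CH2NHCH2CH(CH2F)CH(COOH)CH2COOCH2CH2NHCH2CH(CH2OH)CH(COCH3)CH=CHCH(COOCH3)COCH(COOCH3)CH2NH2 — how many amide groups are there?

0

C–N–C with sp³ carbons and no adjacent C=O → amine (secondary).
pendant –CH2X: halogen on sp³ carbon → alkyl halide.
pendant –COOH: carbonyl C bonded to C and –OH → carboxylic acid.
–C(=O)–O–C with C on the carbonyl side → ester.
C–N–C with sp³ carbons and no adjacent C=O → amine (secondary).
pendant –CH2OH on an sp³ backbone C → alcohol.
pendant –COCH3: carbonyl C bonded to two carbons → ketone.
C=C double bond → alkene.
pendant –COOCH3: carbonyl C bonded to C and –OCH3 → ester.
–C(=O)– with carbon on both sides → ketone.
pendant –COOCH3: carbonyl C bonded to C and –OCH3 → ester.
–NH2 on an sp³ carbon with no adjacent C=O → amine.
No segment is a amide: CH2NHCH2 is amine, not amide; CH2NHCH2 is amine, not amide; CH2NH2 is amine, not amide. → 0.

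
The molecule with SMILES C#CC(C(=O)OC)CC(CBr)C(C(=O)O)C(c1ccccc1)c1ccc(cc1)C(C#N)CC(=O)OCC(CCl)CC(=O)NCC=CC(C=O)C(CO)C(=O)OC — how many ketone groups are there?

0

Taking each segment in turn:
  HC≡C: C≡C triple bond → alkyne.
  CH(COOCH3): pendant –COOCH3: carbonyl C bonded to C and –OCH3 → ester.
  CH(CH2Br): pendant –CH2X: halogen on sp³ carbon → alkyl halide.
  CH(COOH): pendant –COOH: carbonyl C bonded to C and –OH → carboxylic acid.
  CH(C6H5): pendant –C6H5: benzene ring → arene.
  C6H4: para-disubstituted benzene ring → arene.
  CH(CN): pendant –C≡N: nitrile.
  CH2COOCH2: –C(=O)–O–C with C on the carbonyl side → ester.
  CH(CH2Cl): pendant –CH2X: halogen on sp³ carbon → alkyl halide.
  CH2CONHCH2: –C(=O)–N– linkage → amide (the N is not an amine).
  CH=CH: C=C double bond → alkene.
  CH(CHO): pendant –CHO: carbonyl C bonded to C and H → aldehyde.
  CH(CH2OH): pendant –CH2OH on an sp³ backbone C → alcohol.
  COOCH3: –C(=O)OCH3: carbonyl C bonded to C and to –OCH3 → ester (not ketone + ether).
No segment is a ketone: CH(COOCH3) is ester, not ketone; CH(COOH) is carboxylic acid, not ketone; CH2COOCH2 is ester, not ketone. → 0.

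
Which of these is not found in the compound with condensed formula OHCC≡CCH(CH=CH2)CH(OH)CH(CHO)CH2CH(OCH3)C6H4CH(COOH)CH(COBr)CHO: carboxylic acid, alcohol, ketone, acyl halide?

alcohol: present (CH(OH) — –OH on an sp³ carbon → alcohol (secondary)).
carboxylic acid: present (CH(COOH) — pendant –COOH: carbonyl C bonded to C and –OH → carboxylic acid).
acyl halide: present (CH(COBr) — pendant –C(=O)X: carbonyl C bonded to C and halogen → acyl halide).
ketone: absent. In CH(COOH), the C=O bears an –OH, making it a carboxylic acid rather than a ketone. In each of OHC, CH(CHO) and CHO, the carbonyl carbon carries an H, so it is an aldehyde, not a ketone. In CH(COBr), the C=O is bonded to a halogen, which defines an acyl halide, not a ketone.

ketone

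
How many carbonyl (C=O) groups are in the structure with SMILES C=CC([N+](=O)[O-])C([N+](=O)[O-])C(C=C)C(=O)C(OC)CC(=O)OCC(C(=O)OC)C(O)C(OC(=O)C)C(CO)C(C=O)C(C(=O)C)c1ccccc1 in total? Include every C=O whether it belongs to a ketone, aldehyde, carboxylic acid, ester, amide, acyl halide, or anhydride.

6

CO: ketone, 1 C=O (running total 1).
CH2COOCH2: ester, 1 C=O (running total 2).
CH(COOCH3): ester, 1 C=O (running total 3).
CH(OCOCH3): ester, 1 C=O (running total 4).
CH(CHO): aldehyde, 1 C=O (running total 5).
CH(COCH3): ketone, 1 C=O (running total 6).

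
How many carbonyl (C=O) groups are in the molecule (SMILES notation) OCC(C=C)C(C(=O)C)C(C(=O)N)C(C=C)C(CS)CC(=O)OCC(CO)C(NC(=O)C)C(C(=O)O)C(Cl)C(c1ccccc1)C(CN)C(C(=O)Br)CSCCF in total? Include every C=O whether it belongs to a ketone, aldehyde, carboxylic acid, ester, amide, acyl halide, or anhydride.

6

CH(COCH3): ketone, 1 C=O (running total 1).
CH(CONH2): amide, 1 C=O (running total 2).
CH2COOCH2: ester, 1 C=O (running total 3).
CH(NHCOCH3): amide, 1 C=O (running total 4).
CH(COOH): carboxylic acid, 1 C=O (running total 5).
CH(COBr): acyl halide, 1 C=O (running total 6).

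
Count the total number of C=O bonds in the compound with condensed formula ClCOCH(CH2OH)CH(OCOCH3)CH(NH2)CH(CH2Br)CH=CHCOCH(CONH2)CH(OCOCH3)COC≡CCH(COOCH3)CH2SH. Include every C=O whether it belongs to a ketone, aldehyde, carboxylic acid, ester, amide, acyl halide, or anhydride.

7

ClCO: acyl halide, 1 C=O (running total 1).
CH(OCOCH3): ester, 1 C=O (running total 2).
CO: ketone, 1 C=O (running total 3).
CH(CONH2): amide, 1 C=O (running total 4).
CH(OCOCH3): ester, 1 C=O (running total 5).
CO: ketone, 1 C=O (running total 6).
CH(COOCH3): ester, 1 C=O (running total 7).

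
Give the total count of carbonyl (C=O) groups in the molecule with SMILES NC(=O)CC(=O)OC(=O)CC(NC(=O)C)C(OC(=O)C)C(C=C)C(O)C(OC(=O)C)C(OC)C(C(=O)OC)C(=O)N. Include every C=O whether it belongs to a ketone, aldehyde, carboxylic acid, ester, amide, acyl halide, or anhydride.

8

H2NCO: amide, 1 C=O (running total 1).
CH2CO-O-COCH2: anhydride, 2 C=O (running total 3).
CH(NHCOCH3): amide, 1 C=O (running total 4).
CH(OCOCH3): ester, 1 C=O (running total 5).
CH(OCOCH3): ester, 1 C=O (running total 6).
CH(COOCH3): ester, 1 C=O (running total 7).
CONH2: amide, 1 C=O (running total 8).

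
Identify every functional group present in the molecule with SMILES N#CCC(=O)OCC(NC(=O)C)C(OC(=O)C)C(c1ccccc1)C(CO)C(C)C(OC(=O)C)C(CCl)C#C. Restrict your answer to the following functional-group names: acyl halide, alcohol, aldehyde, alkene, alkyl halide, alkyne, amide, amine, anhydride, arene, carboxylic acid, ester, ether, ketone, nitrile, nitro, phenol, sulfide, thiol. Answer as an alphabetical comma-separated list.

N≡C–: carbon triple-bonded to nitrogen → nitrile.
–C(=O)–O–C with C on the carbonyl side → ester.
pendant –NHC(=O)CH3: N bonded to a carbonyl → amide (not amine).
pendant –OC(=O)CH3: an acyloxy group → ester.
pendant –C6H5: benzene ring → arene.
pendant –CH2OH on an sp³ backbone C → alcohol.
pendant –OC(=O)CH3: an acyloxy group → ester.
pendant –CH2X: halogen on sp³ carbon → alkyl halide.
C≡C triple bond → alkyne.

alcohol, alkyl halide, alkyne, amide, arene, ester, nitrile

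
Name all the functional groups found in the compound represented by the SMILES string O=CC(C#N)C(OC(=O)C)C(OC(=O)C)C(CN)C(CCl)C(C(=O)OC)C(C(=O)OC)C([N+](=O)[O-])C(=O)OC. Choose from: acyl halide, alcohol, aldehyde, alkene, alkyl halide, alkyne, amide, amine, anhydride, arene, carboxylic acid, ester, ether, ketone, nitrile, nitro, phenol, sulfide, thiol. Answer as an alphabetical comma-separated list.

Working along the chain:
  OHC: terminal –CHO: carbonyl C bonded to H and C → aldehyde.
  CH(CN): pendant –C≡N: nitrile.
  CH(OCOCH3): pendant –OC(=O)CH3: an acyloxy group → ester.
  CH(OCOCH3): pendant –OC(=O)CH3: an acyloxy group → ester.
  CH(CH2NH2): pendant –CH2NH2: N on sp³ C, no adjacent C=O → amine.
  CH(CH2Cl): pendant –CH2X: halogen on sp³ carbon → alkyl halide.
  CH(COOCH3): pendant –COOCH3: carbonyl C bonded to C and –OCH3 → ester.
  CH(COOCH3): pendant –COOCH3: carbonyl C bonded to C and –OCH3 → ester.
  CH(NO2): –NO2 on an sp³ carbon → nitro (the N=O is not a carbonyl).
  COOCH3: –C(=O)OCH3: carbonyl C bonded to C and to –OCH3 → ester (not ketone + ether).

aldehyde, alkyl halide, amine, ester, nitrile, nitro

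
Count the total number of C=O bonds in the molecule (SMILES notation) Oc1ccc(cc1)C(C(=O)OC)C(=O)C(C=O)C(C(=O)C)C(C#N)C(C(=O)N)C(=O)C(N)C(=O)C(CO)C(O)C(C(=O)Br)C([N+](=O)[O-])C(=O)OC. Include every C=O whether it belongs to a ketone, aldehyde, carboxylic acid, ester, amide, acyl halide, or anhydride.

9

CH(COOCH3): ester, 1 C=O (running total 1).
CO: ketone, 1 C=O (running total 2).
CH(CHO): aldehyde, 1 C=O (running total 3).
CH(COCH3): ketone, 1 C=O (running total 4).
CH(CONH2): amide, 1 C=O (running total 5).
CO: ketone, 1 C=O (running total 6).
CO: ketone, 1 C=O (running total 7).
CH(COBr): acyl halide, 1 C=O (running total 8).
COOCH3: ester, 1 C=O (running total 9).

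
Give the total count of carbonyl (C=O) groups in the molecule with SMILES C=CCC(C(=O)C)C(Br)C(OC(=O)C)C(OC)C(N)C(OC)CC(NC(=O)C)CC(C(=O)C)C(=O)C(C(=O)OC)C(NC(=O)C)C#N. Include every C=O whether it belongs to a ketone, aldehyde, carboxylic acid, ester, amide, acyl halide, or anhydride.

7

CH(COCH3): ketone, 1 C=O (running total 1).
CH(OCOCH3): ester, 1 C=O (running total 2).
CH(NHCOCH3): amide, 1 C=O (running total 3).
CH(COCH3): ketone, 1 C=O (running total 4).
CO: ketone, 1 C=O (running total 5).
CH(COOCH3): ester, 1 C=O (running total 6).
CH(NHCOCH3): amide, 1 C=O (running total 7).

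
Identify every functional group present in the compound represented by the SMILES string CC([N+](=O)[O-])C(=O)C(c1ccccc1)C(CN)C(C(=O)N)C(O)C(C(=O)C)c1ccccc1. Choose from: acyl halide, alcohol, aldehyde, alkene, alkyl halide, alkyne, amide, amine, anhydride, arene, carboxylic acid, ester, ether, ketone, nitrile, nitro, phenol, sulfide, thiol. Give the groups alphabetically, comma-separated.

alcohol, amide, amine, arene, ketone, nitro

Working along the chain:
  CH(NO2): –NO2 on an sp³ carbon → nitro (the N=O is not a carbonyl).
  CO: –C(=O)– with carbon on both sides → ketone.
  CH(C6H5): pendant –C6H5: benzene ring → arene.
  CH(CH2NH2): pendant –CH2NH2: N on sp³ C, no adjacent C=O → amine.
  CH(CONH2): pendant –CONH2: carbonyl C bonded to C and N → amide.
  CH(OH): –OH on an sp³ carbon → alcohol (secondary).
  CH(COCH3): pendant –COCH3: carbonyl C bonded to two carbons → ketone.
  C6H5: –C6H5 phenyl ring → arene.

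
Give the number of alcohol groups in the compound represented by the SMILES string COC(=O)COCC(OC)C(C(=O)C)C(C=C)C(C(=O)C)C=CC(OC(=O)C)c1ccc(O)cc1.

0

Taking each segment in turn:
  CH3OOC: CH3O–C(=O)–: carbonyl C bonded to C and to –OCH3 → ester (not ketone + ether).
  CH2OCH2: C–O–C with sp³ carbons on both sides and no adjacent C=O → ether.
  CH(OCH3): pendant –OCH3: C–O–C with sp³ C, no adjacent C=O → ether.
  CH(COCH3): pendant –COCH3: carbonyl C bonded to two carbons → ketone.
  CH(CH=CH2): pendant –CH=CH2: C=C double bond → alkene.
  CH(COCH3): pendant –COCH3: carbonyl C bonded to two carbons → ketone.
  CH=CH: C=C double bond → alkene.
  CH(OCOCH3): pendant –OC(=O)CH3: an acyloxy group → ester.
  C6H4OH: –OH attached directly to an aromatic ring → phenol (not alcohol); the ring itself is an arene.
No segment is a alcohol: CH2OCH2 is ether, not alcohol; CH(OCH3) is ether, not alcohol; CH(COCH3) is ketone, not alcohol. → 0.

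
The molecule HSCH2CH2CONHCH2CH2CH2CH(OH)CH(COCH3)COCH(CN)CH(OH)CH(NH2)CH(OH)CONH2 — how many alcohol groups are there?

3

Working along the chain:
  HSCH2: –SH on an sp³ carbon → thiol.
  CH2CONHCH2: –C(=O)–N– linkage → amide (the N is not an amine).
  CH(OH): –OH on an sp³ carbon → alcohol (secondary).
  CH(COCH3): pendant –COCH3: carbonyl C bonded to two carbons → ketone.
  CO: –C(=O)– with carbon on both sides → ketone.
  CH(CN): pendant –C≡N: nitrile.
  CH(OH): –OH on an sp³ carbon → alcohol (secondary).
  CH(NH2): –NH2 on an sp³ carbon with no adjacent C=O → amine.
  CH(OH): –OH on an sp³ carbon → alcohol (secondary).
  CONH2: –C(=O)NH2: carbonyl C bonded to C and to N → amide (the N is not a separate amine).
Alcohol appears at: CH(OH), CH(OH), CH(OH) → 3.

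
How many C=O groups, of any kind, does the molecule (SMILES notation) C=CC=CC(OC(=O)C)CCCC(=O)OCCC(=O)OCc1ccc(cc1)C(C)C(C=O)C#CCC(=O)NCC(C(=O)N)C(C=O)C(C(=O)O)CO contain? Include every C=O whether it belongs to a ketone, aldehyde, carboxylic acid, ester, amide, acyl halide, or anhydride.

8

CH(OCOCH3): ester, 1 C=O (running total 1).
CH2COOCH2: ester, 1 C=O (running total 2).
CH2COOCH2: ester, 1 C=O (running total 3).
CH(CHO): aldehyde, 1 C=O (running total 4).
CH2CONHCH2: amide, 1 C=O (running total 5).
CH(CONH2): amide, 1 C=O (running total 6).
CH(CHO): aldehyde, 1 C=O (running total 7).
CH(COOH): carboxylic acid, 1 C=O (running total 8).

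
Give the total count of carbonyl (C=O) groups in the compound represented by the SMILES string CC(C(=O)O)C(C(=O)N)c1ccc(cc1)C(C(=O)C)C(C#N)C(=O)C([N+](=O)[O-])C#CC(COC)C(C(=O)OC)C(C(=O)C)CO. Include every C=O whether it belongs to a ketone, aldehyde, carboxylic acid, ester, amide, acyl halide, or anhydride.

CH(COOH): carboxylic acid, 1 C=O (running total 1).
CH(CONH2): amide, 1 C=O (running total 2).
CH(COCH3): ketone, 1 C=O (running total 3).
CO: ketone, 1 C=O (running total 4).
CH(COOCH3): ester, 1 C=O (running total 5).
CH(COCH3): ketone, 1 C=O (running total 6).

6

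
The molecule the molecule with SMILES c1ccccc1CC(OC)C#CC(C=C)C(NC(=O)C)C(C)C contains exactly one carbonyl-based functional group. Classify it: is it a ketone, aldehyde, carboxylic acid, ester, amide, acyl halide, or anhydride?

The carbonyl is in the CH(NHCOCH3) segment: pendant –NHC(=O)CH3: N bonded to a carbonyl → amide (not amine).

amide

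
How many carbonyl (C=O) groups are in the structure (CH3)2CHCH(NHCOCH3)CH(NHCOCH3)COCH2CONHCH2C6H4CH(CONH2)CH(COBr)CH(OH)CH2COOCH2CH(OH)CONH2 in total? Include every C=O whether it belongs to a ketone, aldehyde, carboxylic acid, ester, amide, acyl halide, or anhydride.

8

CH(NHCOCH3): amide, 1 C=O (running total 1).
CH(NHCOCH3): amide, 1 C=O (running total 2).
CO: ketone, 1 C=O (running total 3).
CH2CONHCH2: amide, 1 C=O (running total 4).
CH(CONH2): amide, 1 C=O (running total 5).
CH(COBr): acyl halide, 1 C=O (running total 6).
CH2COOCH2: ester, 1 C=O (running total 7).
CONH2: amide, 1 C=O (running total 8).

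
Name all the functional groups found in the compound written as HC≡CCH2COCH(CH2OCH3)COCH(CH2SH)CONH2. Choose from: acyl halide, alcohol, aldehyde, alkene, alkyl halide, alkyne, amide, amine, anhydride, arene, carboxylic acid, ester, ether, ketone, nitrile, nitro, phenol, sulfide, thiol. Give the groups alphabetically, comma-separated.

alkyne, amide, ether, ketone, thiol

C≡C triple bond → alkyne.
–C(=O)– with carbon on both sides → ketone.
pendant –CH2OCH3: C–O–C linkage → ether.
–C(=O)– with carbon on both sides → ketone.
pendant –CH2SH → thiol.
–C(=O)NH2: carbonyl C bonded to C and to N → amide (the N is not a separate amine).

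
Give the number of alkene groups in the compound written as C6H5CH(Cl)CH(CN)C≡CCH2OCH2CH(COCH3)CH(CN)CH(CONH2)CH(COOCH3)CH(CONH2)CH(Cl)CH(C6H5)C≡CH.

C6H5– phenyl ring → arene.
halogen on an sp³ carbon → alkyl halide.
pendant –C≡N: nitrile.
C≡C triple bond → alkyne.
C–O–C with sp³ carbons on both sides and no adjacent C=O → ether.
pendant –COCH3: carbonyl C bonded to two carbons → ketone.
pendant –C≡N: nitrile.
pendant –CONH2: carbonyl C bonded to C and N → amide.
pendant –COOCH3: carbonyl C bonded to C and –OCH3 → ester.
pendant –CONH2: carbonyl C bonded to C and N → amide.
halogen on an sp³ carbon → alkyl halide.
pendant –C6H5: benzene ring → arene.
C≡C triple bond → alkyne.
No segment is a alkene: C6H5 is arene, not alkene; C≡C is alkyne, not alkene; CH(C6H5) is arene, not alkene. → 0.

0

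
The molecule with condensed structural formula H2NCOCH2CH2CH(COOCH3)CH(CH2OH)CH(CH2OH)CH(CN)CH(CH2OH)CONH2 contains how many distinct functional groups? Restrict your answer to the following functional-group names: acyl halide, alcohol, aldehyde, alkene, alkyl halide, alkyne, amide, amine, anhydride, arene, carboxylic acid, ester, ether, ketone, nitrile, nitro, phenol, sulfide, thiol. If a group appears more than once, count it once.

4

Taking each segment in turn:
  H2NCO: –C(=O)NH2: carbonyl C bonded to C and to N → amide (the N is not a separate amine).
  CH(COOCH3): pendant –COOCH3: carbonyl C bonded to C and –OCH3 → ester.
  CH(CH2OH): pendant –CH2OH on an sp³ backbone C → alcohol.
  CH(CH2OH): pendant –CH2OH on an sp³ backbone C → alcohol.
  CH(CN): pendant –C≡N: nitrile.
  CH(CH2OH): pendant –CH2OH on an sp³ backbone C → alcohol.
  CONH2: –C(=O)NH2: carbonyl C bonded to C and to N → amide (the N is not a separate amine).
Distinct types present: alcohol, amide, ester, nitrile.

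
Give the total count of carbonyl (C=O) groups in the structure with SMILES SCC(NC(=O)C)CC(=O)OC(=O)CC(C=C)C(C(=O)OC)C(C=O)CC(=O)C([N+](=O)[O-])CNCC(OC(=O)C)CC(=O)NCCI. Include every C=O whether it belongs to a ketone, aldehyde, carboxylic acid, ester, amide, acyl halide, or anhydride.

8

CH(NHCOCH3): amide, 1 C=O (running total 1).
CH2CO-O-COCH2: anhydride, 2 C=O (running total 3).
CH(COOCH3): ester, 1 C=O (running total 4).
CH(CHO): aldehyde, 1 C=O (running total 5).
CO: ketone, 1 C=O (running total 6).
CH(OCOCH3): ester, 1 C=O (running total 7).
CH2CONHCH2: amide, 1 C=O (running total 8).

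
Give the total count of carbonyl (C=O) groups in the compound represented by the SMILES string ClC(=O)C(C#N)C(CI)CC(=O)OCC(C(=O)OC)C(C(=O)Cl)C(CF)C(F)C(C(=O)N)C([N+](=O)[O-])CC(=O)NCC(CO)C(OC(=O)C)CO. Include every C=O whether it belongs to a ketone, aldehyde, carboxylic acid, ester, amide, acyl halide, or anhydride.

ClCO: acyl halide, 1 C=O (running total 1).
CH2COOCH2: ester, 1 C=O (running total 2).
CH(COOCH3): ester, 1 C=O (running total 3).
CH(COCl): acyl halide, 1 C=O (running total 4).
CH(CONH2): amide, 1 C=O (running total 5).
CH2CONHCH2: amide, 1 C=O (running total 6).
CH(OCOCH3): ester, 1 C=O (running total 7).

7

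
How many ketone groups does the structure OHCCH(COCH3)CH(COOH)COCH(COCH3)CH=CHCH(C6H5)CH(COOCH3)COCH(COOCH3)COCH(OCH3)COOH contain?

Taking each segment in turn:
  OHC: terminal –CHO: carbonyl C bonded to H and C → aldehyde.
  CH(COCH3): pendant –COCH3: carbonyl C bonded to two carbons → ketone.
  CH(COOH): pendant –COOH: carbonyl C bonded to C and –OH → carboxylic acid.
  CO: –C(=O)– with carbon on both sides → ketone.
  CH(COCH3): pendant –COCH3: carbonyl C bonded to two carbons → ketone.
  CH=CH: C=C double bond → alkene.
  CH(C6H5): pendant –C6H5: benzene ring → arene.
  CH(COOCH3): pendant –COOCH3: carbonyl C bonded to C and –OCH3 → ester.
  CO: –C(=O)– with carbon on both sides → ketone.
  CH(COOCH3): pendant –COOCH3: carbonyl C bonded to C and –OCH3 → ester.
  CO: –C(=O)– with carbon on both sides → ketone.
  CH(OCH3): pendant –OCH3: C–O–C with sp³ C, no adjacent C=O → ether.
  COOH: –COOH: carbonyl C bonded to –OH and C → carboxylic acid (the –OH is not a separate alcohol).
Ketone appears at: CH(COCH3), CO, CH(COCH3), CO, CO → 5.

5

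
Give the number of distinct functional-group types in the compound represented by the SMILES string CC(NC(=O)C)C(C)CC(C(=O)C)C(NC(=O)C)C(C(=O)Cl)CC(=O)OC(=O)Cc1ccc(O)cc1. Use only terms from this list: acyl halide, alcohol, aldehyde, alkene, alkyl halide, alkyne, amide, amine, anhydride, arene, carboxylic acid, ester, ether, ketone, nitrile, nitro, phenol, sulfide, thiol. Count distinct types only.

Working along the chain:
  CH(NHCOCH3): pendant –NHC(=O)CH3: N bonded to a carbonyl → amide (not amine).
  CH(COCH3): pendant –COCH3: carbonyl C bonded to two carbons → ketone.
  CH(NHCOCH3): pendant –NHC(=O)CH3: N bonded to a carbonyl → amide (not amine).
  CH(COCl): pendant –C(=O)X: carbonyl C bonded to C and halogen → acyl halide.
  CH2CO-O-COCH2: two acyl groups sharing one oxygen, –C(=O)–O–C(=O)– → anhydride.
  C6H4OH: –OH attached directly to an aromatic ring → phenol (not alcohol); the ring itself is an arene.
Distinct types present: acyl halide, amide, anhydride, arene, ketone, phenol.

6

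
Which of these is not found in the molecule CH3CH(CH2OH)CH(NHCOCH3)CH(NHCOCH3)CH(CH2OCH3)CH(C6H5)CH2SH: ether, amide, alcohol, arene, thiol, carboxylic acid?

arene: present (CH(C6H5) — pendant –C6H5: benzene ring → arene).
alcohol: present (CH(CH2OH) — pendant –CH2OH on an sp³ backbone C → alcohol).
thiol: present (CH2SH — –SH on an sp³ carbon → thiol).
amide: present (CH(NHCOCH3) — pendant –NHC(=O)CH3: N bonded to a carbonyl → amide (not amine)).
ether: present (CH(CH2OCH3) — pendant –CH2OCH3: C–O–C linkage → ether).
carboxylic acid: absent. In CH(NHCOCH3), the carbonyl is bonded to nitrogen, not to –OH; that is an amide.

carboxylic acid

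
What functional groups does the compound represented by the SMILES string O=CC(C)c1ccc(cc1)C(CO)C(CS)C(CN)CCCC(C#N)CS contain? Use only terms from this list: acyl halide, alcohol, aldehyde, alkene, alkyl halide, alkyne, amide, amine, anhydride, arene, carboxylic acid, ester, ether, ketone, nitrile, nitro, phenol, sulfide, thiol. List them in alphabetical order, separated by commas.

Taking each segment in turn:
  OHC: terminal –CHO: carbonyl C bonded to H and C → aldehyde.
  C6H4: para-disubstituted benzene ring → arene.
  CH(CH2OH): pendant –CH2OH on an sp³ backbone C → alcohol.
  CH(CH2SH): pendant –CH2SH → thiol.
  CH(CH2NH2): pendant –CH2NH2: N on sp³ C, no adjacent C=O → amine.
  CH(CN): pendant –C≡N: nitrile.
  CH2SH: –SH on an sp³ carbon → thiol.

alcohol, aldehyde, amine, arene, nitrile, thiol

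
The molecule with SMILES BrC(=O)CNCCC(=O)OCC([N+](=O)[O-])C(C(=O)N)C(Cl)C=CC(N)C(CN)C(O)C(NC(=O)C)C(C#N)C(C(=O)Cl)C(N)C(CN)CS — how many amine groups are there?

–C(=O)Br: carbonyl C bonded to C and to a halogen → acyl halide (not alkyl halide).
C–N–C with sp³ carbons and no adjacent C=O → amine (secondary).
–C(=O)–O–C with C on the carbonyl side → ester.
–NO2 on an sp³ carbon → nitro (the N=O is not a carbonyl).
pendant –CONH2: carbonyl C bonded to C and N → amide.
halogen on an sp³ carbon → alkyl halide.
C=C double bond → alkene.
–NH2 on an sp³ carbon with no adjacent C=O → amine.
pendant –CH2NH2: N on sp³ C, no adjacent C=O → amine.
–OH on an sp³ carbon → alcohol (secondary).
pendant –NHC(=O)CH3: N bonded to a carbonyl → amide (not amine).
pendant –C≡N: nitrile.
pendant –C(=O)X: carbonyl C bonded to C and halogen → acyl halide.
–NH2 on an sp³ carbon with no adjacent C=O → amine.
pendant –CH2NH2: N on sp³ C, no adjacent C=O → amine.
–SH on an sp³ carbon → thiol.
Amine appears at: CH2NHCH2, CH(NH2), CH(CH2NH2), CH(NH2), CH(CH2NH2) → 5.

5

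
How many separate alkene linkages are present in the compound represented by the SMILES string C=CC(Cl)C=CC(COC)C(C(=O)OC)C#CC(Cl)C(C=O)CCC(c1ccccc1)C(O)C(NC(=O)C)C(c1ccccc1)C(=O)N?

2

Taking each segment in turn:
  CH2=CH: C=C double bond → alkene.
  CH(Cl): halogen on an sp³ carbon → alkyl halide.
  CH=CH: C=C double bond → alkene.
  CH(CH2OCH3): pendant –CH2OCH3: C–O–C linkage → ether.
  CH(COOCH3): pendant –COOCH3: carbonyl C bonded to C and –OCH3 → ester.
  C≡C: C≡C triple bond → alkyne.
  CH(Cl): halogen on an sp³ carbon → alkyl halide.
  CH(CHO): pendant –CHO: carbonyl C bonded to C and H → aldehyde.
  CH(C6H5): pendant –C6H5: benzene ring → arene.
  CH(OH): –OH on an sp³ carbon → alcohol (secondary).
  CH(NHCOCH3): pendant –NHC(=O)CH3: N bonded to a carbonyl → amide (not amine).
  CH(C6H5): pendant –C6H5: benzene ring → arene.
  CONH2: –C(=O)NH2: carbonyl C bonded to C and to N → amide (the N is not a separate amine).
Alkene appears at: CH2=CH, CH=CH → 2.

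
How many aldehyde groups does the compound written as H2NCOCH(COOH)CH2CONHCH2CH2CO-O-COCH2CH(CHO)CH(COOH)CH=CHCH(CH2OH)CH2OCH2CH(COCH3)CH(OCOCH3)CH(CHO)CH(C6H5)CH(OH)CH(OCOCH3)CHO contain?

3

Taking each segment in turn:
  H2NCO: –C(=O)NH2: carbonyl C bonded to C and to N → amide (the N is not a separate amine).
  CH(COOH): pendant –COOH: carbonyl C bonded to C and –OH → carboxylic acid.
  CH2CONHCH2: –C(=O)–N– linkage → amide (the N is not an amine).
  CH2CO-O-COCH2: two acyl groups sharing one oxygen, –C(=O)–O–C(=O)– → anhydride.
  CH(CHO): pendant –CHO: carbonyl C bonded to C and H → aldehyde.
  CH(COOH): pendant –COOH: carbonyl C bonded to C and –OH → carboxylic acid.
  CH=CH: C=C double bond → alkene.
  CH(CH2OH): pendant –CH2OH on an sp³ backbone C → alcohol.
  CH2OCH2: C–O–C with sp³ carbons on both sides and no adjacent C=O → ether.
  CH(COCH3): pendant –COCH3: carbonyl C bonded to two carbons → ketone.
  CH(OCOCH3): pendant –OC(=O)CH3: an acyloxy group → ester.
  CH(CHO): pendant –CHO: carbonyl C bonded to C and H → aldehyde.
  CH(C6H5): pendant –C6H5: benzene ring → arene.
  CH(OH): –OH on an sp³ carbon → alcohol (secondary).
  CH(OCOCH3): pendant –OC(=O)CH3: an acyloxy group → ester.
  CHO: terminal –CHO: carbonyl C bonded to H and C → aldehyde.
Aldehyde appears at: CH(CHO), CH(CHO), CHO → 3.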